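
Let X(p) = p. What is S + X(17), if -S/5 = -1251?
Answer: 6272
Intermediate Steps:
S = 6255 (S = -5*(-1251) = 6255)
S + X(17) = 6255 + 17 = 6272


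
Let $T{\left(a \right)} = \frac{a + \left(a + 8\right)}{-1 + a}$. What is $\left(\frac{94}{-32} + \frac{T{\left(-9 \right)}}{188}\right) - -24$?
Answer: $\frac{15843}{752} \approx 21.068$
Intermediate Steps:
$T{\left(a \right)} = \frac{8 + 2 a}{-1 + a}$ ($T{\left(a \right)} = \frac{a + \left(8 + a\right)}{-1 + a} = \frac{8 + 2 a}{-1 + a}$)
$\left(\frac{94}{-32} + \frac{T{\left(-9 \right)}}{188}\right) - -24 = \left(\frac{94}{-32} + \frac{2 \frac{1}{-1 - 9} \left(4 - 9\right)}{188}\right) - -24 = \left(94 \left(- \frac{1}{32}\right) + 2 \frac{1}{-10} \left(-5\right) \frac{1}{188}\right) + 24 = \left(- \frac{47}{16} + 2 \left(- \frac{1}{10}\right) \left(-5\right) \frac{1}{188}\right) + 24 = \left(- \frac{47}{16} + 1 \cdot \frac{1}{188}\right) + 24 = \left(- \frac{47}{16} + \frac{1}{188}\right) + 24 = - \frac{2205}{752} + 24 = \frac{15843}{752}$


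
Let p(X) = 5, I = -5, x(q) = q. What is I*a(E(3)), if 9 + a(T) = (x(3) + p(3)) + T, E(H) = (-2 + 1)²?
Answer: 0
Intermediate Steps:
E(H) = 1 (E(H) = (-1)² = 1)
a(T) = -1 + T (a(T) = -9 + ((3 + 5) + T) = -9 + (8 + T) = -1 + T)
I*a(E(3)) = -5*(-1 + 1) = -5*0 = 0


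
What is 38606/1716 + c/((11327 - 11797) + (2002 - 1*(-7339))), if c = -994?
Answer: 56794687/2537106 ≈ 22.386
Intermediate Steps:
38606/1716 + c/((11327 - 11797) + (2002 - 1*(-7339))) = 38606/1716 - 994/((11327 - 11797) + (2002 - 1*(-7339))) = 38606*(1/1716) - 994/(-470 + (2002 + 7339)) = 19303/858 - 994/(-470 + 9341) = 19303/858 - 994/8871 = 56794687/2537106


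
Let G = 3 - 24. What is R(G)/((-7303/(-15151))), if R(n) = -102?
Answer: -14178/67 ≈ -211.61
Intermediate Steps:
G = -21
R(G)/((-7303/(-15151))) = -102/((-7303/(-15151))) = -102/((-7303*(-1/15151))) = -102/67/139 = -102*139/67 = -14178/67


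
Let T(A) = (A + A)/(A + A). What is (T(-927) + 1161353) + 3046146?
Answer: 4207500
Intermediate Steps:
T(A) = 1 (T(A) = (2*A)/((2*A)) = (2*A)*(1/(2*A)) = 1)
(T(-927) + 1161353) + 3046146 = (1 + 1161353) + 3046146 = 1161354 + 3046146 = 4207500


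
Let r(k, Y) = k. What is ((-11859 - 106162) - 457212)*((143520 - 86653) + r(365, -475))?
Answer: -32921735056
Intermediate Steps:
((-11859 - 106162) - 457212)*((143520 - 86653) + r(365, -475)) = ((-11859 - 106162) - 457212)*((143520 - 86653) + 365) = (-118021 - 457212)*(56867 + 365) = -575233*57232 = -32921735056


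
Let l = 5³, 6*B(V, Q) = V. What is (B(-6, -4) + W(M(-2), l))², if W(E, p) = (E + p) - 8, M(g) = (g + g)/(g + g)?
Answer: 13689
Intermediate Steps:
M(g) = 1 (M(g) = (2*g)/((2*g)) = (2*g)*(1/(2*g)) = 1)
B(V, Q) = V/6
l = 125
W(E, p) = -8 + E + p
(B(-6, -4) + W(M(-2), l))² = ((⅙)*(-6) + (-8 + 1 + 125))² = (-1 + 118)² = 117² = 13689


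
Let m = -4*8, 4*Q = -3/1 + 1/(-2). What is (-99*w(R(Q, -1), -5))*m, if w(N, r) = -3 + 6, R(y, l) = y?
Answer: 9504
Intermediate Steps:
Q = -7/8 (Q = (-3/1 + 1/(-2))/4 = (-3*1 + 1*(-1/2))/4 = (-3 - 1/2)/4 = (1/4)*(-7/2) = -7/8 ≈ -0.87500)
m = -32
w(N, r) = 3
(-99*w(R(Q, -1), -5))*m = -99*3*(-32) = -297*(-32) = 9504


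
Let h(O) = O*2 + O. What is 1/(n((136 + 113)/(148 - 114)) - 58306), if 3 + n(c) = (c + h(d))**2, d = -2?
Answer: -1156/67403179 ≈ -1.7151e-5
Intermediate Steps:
h(O) = 3*O (h(O) = 2*O + O = 3*O)
n(c) = -3 + (-6 + c)**2 (n(c) = -3 + (c + 3*(-2))**2 = -3 + (c - 6)**2 = -3 + (-6 + c)**2)
1/(n((136 + 113)/(148 - 114)) - 58306) = 1/((-3 + (-6 + (136 + 113)/(148 - 114))**2) - 58306) = 1/((-3 + (-6 + 249/34)**2) - 58306) = 1/((-3 + (45/34)**2) - 58306) = 1/((-3 + 2025/1156) - 58306) = 1/(-1443/1156 - 58306) = 1/(-67403179/1156) = -1156/67403179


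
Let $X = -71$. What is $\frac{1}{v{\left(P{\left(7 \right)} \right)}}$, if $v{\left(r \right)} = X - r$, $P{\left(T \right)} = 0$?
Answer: $- \frac{1}{71} \approx -0.014085$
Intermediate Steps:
$v{\left(r \right)} = -71 - r$
$\frac{1}{v{\left(P{\left(7 \right)} \right)}} = \frac{1}{-71 - 0} = \frac{1}{-71 + 0} = \frac{1}{-71} = - \frac{1}{71}$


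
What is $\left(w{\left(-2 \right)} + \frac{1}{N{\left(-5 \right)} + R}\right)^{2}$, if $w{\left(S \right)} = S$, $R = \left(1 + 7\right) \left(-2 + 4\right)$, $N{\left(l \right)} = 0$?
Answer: $\frac{961}{256} \approx 3.7539$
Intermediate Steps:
$R = 16$ ($R = 8 \cdot 2 = 16$)
$\left(w{\left(-2 \right)} + \frac{1}{N{\left(-5 \right)} + R}\right)^{2} = \left(-2 + \frac{1}{0 + 16}\right)^{2} = \left(-2 + \frac{1}{16}\right)^{2} = \left(- \frac{31}{16}\right)^{2} = \frac{961}{256}$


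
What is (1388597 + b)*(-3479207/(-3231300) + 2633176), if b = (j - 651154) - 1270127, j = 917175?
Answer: 3271474389072899437/3231300 ≈ 1.0124e+12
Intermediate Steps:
b = -1004106 (b = (917175 - 651154) - 1270127 = 266021 - 1270127 = -1004106)
(1388597 + b)*(-3479207/(-3231300) + 2633176) = (1388597 - 1004106)*(-3479207/(-3231300) + 2633176) = 384491*(-3479207*(-1/3231300) + 2633176) = 384491*(3479207/3231300 + 2633176) = 384491*(8508585088007/3231300) = 3271474389072899437/3231300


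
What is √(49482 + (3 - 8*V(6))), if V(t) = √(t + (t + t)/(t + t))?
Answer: √(49485 - 8*√7) ≈ 222.40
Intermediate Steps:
V(t) = √(1 + t) (V(t) = √(t + (2*t)/((2*t))) = √(t + (2*t)*(1/(2*t))) = √(t + 1) = √(1 + t))
√(49482 + (3 - 8*V(6))) = √(49482 + (3 - 8*√(1 + 6))) = √(49482 + (3 - 8*√7)) = √(49485 - 8*√7)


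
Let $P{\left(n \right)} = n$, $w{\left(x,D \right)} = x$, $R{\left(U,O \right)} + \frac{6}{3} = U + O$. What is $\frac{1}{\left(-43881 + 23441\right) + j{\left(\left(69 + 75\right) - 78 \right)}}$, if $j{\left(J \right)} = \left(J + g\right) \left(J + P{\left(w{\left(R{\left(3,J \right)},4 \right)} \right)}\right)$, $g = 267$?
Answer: $\frac{1}{23849} \approx 4.193 \cdot 10^{-5}$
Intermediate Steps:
$R{\left(U,O \right)} = -2 + O + U$ ($R{\left(U,O \right)} = -2 + \left(U + O\right) = -2 + \left(O + U\right) = -2 + O + U$)
$j{\left(J \right)} = \left(1 + 2 J\right) \left(267 + J\right)$ ($j{\left(J \right)} = \left(J + 267\right) \left(J + \left(-2 + J + 3\right)\right) = \left(267 + J\right) \left(J + \left(1 + J\right)\right) = \left(267 + J\right) \left(1 + 2 J\right) = \left(1 + 2 J\right) \left(267 + J\right)$)
$\frac{1}{\left(-43881 + 23441\right) + j{\left(\left(69 + 75\right) - 78 \right)}} = \frac{1}{\left(-43881 + 23441\right) + \left(267 + 2 \left(\left(69 + 75\right) - 78\right)^{2} + 535 \left(\left(69 + 75\right) - 78\right)\right)} = \frac{1}{-20440 + \left(267 + 2 \left(144 - 78\right)^{2} + 535 \left(144 - 78\right)\right)} = \frac{1}{-20440 + \left(267 + 2 \cdot 66^{2} + 535 \cdot 66\right)} = \frac{1}{-20440 + \left(267 + 2 \cdot 4356 + 35310\right)} = \frac{1}{-20440 + \left(267 + 8712 + 35310\right)} = \frac{1}{-20440 + 44289} = \frac{1}{23849}$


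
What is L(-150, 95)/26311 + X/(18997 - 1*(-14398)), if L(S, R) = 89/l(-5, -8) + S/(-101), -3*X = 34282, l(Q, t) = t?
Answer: -729591252181/2129861768280 ≈ -0.34255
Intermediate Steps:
X = -34282/3 (X = -1/3*34282 = -34282/3 ≈ -11427.)
L(S, R) = -89/8 - S/101 (L(S, R) = 89/(-8) + S/(-101) = 89*(-1/8) + S*(-1/101) = -89/8 - S/101)
L(-150, 95)/26311 + X/(18997 - 1*(-14398)) = (-89/8 - 1/101*(-150))/26311 - 34282/(3*(18997 - 1*(-14398))) = (-89/8 + 150/101)*(1/26311) - 34282/(3*(18997 + 14398)) = -7789/808*1/26311 - 34282/3/33395 = -7789/21259288 - 34282/3*1/33395 = -7789/21259288 - 34282/100185 = -729591252181/2129861768280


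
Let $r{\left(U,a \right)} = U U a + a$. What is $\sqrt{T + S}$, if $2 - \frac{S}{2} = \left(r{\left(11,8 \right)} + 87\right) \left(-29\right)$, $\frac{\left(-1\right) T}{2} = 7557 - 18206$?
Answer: $2 \sqrt{20739} \approx 288.02$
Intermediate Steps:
$r{\left(U,a \right)} = a + a U^{2}$ ($r{\left(U,a \right)} = U^{2} a + a = a U^{2} + a = a + a U^{2}$)
$T = 21298$ ($T = - 2 \left(7557 - 18206\right) = \left(-2\right) \left(-10649\right) = 21298$)
$S = 61658$ ($S = 4 - 2 \left(8 \left(1 + 11^{2}\right) + 87\right) \left(-29\right) = 4 - 2 \left(8 \left(1 + 121\right) + 87\right) \left(-29\right) = 4 - 2 \left(8 \cdot 122 + 87\right) \left(-29\right) = 4 - 2 \left(976 + 87\right) \left(-29\right) = 4 - 2 \cdot 1063 \left(-29\right) = 4 - -61654 = 4 + 61654 = 61658$)
$\sqrt{T + S} = \sqrt{21298 + 61658} = \sqrt{82956} = 2 \sqrt{20739}$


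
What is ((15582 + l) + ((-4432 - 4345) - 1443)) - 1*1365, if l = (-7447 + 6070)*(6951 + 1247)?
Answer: -11284649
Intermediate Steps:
l = -11288646 (l = -1377*8198 = -11288646)
((15582 + l) + ((-4432 - 4345) - 1443)) - 1*1365 = ((15582 - 11288646) + ((-4432 - 4345) - 1443)) - 1*1365 = (-11273064 + (-8777 - 1443)) - 1365 = (-11273064 - 10220) - 1365 = -11283284 - 1365 = -11284649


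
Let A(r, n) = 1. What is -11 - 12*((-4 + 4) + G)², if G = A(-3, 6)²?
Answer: -23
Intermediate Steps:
G = 1 (G = 1² = 1)
-11 - 12*((-4 + 4) + G)² = -11 - 12*((-4 + 4) + 1)² = -11 - 12*(0 + 1)² = -11 - 12*1² = -11 - 12*1 = -11 - 12 = -23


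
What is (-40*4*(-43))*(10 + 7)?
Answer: 116960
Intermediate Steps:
(-40*4*(-43))*(10 + 7) = -160*(-43)*17 = 6880*17 = 116960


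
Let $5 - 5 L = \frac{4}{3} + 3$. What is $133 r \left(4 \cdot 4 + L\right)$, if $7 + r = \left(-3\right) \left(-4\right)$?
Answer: $\frac{32186}{3} \approx 10729.0$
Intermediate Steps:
$r = 5$ ($r = -7 - -12 = -7 + 12 = 5$)
$L = \frac{2}{15}$ ($L = 1 - \frac{\frac{4}{3} + 3}{5} = 1 - \frac{13}{15} = \frac{2}{15} \approx 0.13333$)
$133 r \left(4 \cdot 4 + L\right) = 133 \cdot 5 \left(4 \cdot 4 + \frac{2}{15}\right) = 133 \cdot 5 \left(16 + \frac{2}{15}\right) = 133 \cdot 5 \cdot \frac{242}{15} = 133 \cdot \frac{242}{3} = \frac{32186}{3}$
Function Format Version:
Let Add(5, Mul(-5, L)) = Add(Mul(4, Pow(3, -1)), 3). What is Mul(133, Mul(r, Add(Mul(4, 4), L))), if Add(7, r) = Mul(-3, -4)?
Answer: Rational(32186, 3) ≈ 10729.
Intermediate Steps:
r = 5 (r = Add(-7, Mul(-3, -4)) = Add(-7, 12) = 5)
L = Rational(2, 15) (L = Add(1, Mul(Rational(-1, 5), Add(Mul(4, Pow(3, -1)), 3))) = Add(1, Mul(Rational(-1, 5), Add(Mul(4, Rational(1, 3)), 3))) = Add(1, Mul(Rational(-1, 5), Add(Rational(4, 3), 3))) = Add(1, Mul(Rational(-1, 5), Rational(13, 3))) = Add(1, Rational(-13, 15)) = Rational(2, 15) ≈ 0.13333)
Mul(133, Mul(r, Add(Mul(4, 4), L))) = Mul(133, Mul(5, Add(Mul(4, 4), Rational(2, 15)))) = Mul(133, Mul(5, Add(16, Rational(2, 15)))) = Mul(133, Mul(5, Rational(242, 15))) = Mul(133, Rational(242, 3)) = Rational(32186, 3)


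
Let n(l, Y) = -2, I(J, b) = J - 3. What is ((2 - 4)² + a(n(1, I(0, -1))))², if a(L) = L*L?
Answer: 64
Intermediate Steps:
I(J, b) = -3 + J
a(L) = L²
((2 - 4)² + a(n(1, I(0, -1))))² = ((2 - 4)² + (-2)²)² = ((-2)² + 4)² = (4 + 4)² = 8² = 64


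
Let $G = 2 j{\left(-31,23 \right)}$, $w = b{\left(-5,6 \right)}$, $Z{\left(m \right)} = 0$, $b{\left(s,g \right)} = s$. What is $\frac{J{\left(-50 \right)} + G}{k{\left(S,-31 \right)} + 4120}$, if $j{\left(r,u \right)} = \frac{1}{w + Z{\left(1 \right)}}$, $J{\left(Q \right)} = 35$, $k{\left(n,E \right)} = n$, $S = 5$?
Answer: $\frac{173}{20625} \approx 0.0083879$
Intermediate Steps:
$w = -5$
$j{\left(r,u \right)} = - \frac{1}{5}$ ($j{\left(r,u \right)} = \frac{1}{-5 + 0} = \frac{1}{-5} = - \frac{1}{5}$)
$G = - \frac{2}{5}$ ($G = 2 \left(- \frac{1}{5}\right) = - \frac{2}{5} \approx -0.4$)
$\frac{J{\left(-50 \right)} + G}{k{\left(S,-31 \right)} + 4120} = \frac{35 - \frac{2}{5}}{5 + 4120} = \frac{173}{5 \cdot 4125} = \frac{173}{5} \cdot \frac{1}{4125} = \frac{173}{20625}$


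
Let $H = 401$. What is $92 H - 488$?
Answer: $36404$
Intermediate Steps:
$92 H - 488 = 92 \cdot 401 - 488 = 36892 - 488 = 36404$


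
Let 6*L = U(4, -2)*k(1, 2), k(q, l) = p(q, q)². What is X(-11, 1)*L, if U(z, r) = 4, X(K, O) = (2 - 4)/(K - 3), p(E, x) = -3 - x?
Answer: 32/21 ≈ 1.5238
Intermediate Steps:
X(K, O) = -2/(-3 + K)
k(q, l) = (-3 - q)²
L = 32/3 (L = (4*(3 + 1)²)/6 = (4*4²)/6 = (4*16)/6 = (⅙)*64 = 32/3 ≈ 10.667)
X(-11, 1)*L = -2/(-3 - 11)*(32/3) = -2/(-14)*(32/3) = -2*(-1/14)*(32/3) = (⅐)*(32/3) = 32/21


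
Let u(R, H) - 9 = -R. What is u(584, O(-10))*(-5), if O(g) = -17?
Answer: 2875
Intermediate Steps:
u(R, H) = 9 - R
u(584, O(-10))*(-5) = (9 - 1*584)*(-5) = (9 - 584)*(-5) = -575*(-5) = 2875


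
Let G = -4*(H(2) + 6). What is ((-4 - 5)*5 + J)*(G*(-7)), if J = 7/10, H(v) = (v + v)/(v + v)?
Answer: -43414/5 ≈ -8682.8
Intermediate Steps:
H(v) = 1 (H(v) = (2*v)/((2*v)) = (2*v)*(1/(2*v)) = 1)
G = -28 (G = -4*(1 + 6) = -4*7 = -28)
J = 7/10 (J = 7*(⅒) = 7/10 ≈ 0.70000)
((-4 - 5)*5 + J)*(G*(-7)) = ((-4 - 5)*5 + 7/10)*(-28*(-7)) = (-9*5 + 7/10)*196 = (-45 + 7/10)*196 = -443/10*196 = -43414/5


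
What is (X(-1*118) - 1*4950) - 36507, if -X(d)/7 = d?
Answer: -40631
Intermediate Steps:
X(d) = -7*d
(X(-1*118) - 1*4950) - 36507 = (-(-7)*118 - 1*4950) - 36507 = (-7*(-118) - 4950) - 36507 = (826 - 4950) - 36507 = -4124 - 36507 = -40631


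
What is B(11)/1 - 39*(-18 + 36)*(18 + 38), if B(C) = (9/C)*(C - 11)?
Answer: -39312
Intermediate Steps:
B(C) = 9*(-11 + C)/C (B(C) = (9/C)*(-11 + C) = 9*(-11 + C)/C)
B(11)/1 - 39*(-18 + 36)*(18 + 38) = (9 - 99/11)/1 - 39*(-18 + 36)*(18 + 38) = (9 - 99*1/11)*1 - 702*56 = (9 - 9)*1 - 39*1008 = 0*1 - 39312 = 0 - 39312 = -39312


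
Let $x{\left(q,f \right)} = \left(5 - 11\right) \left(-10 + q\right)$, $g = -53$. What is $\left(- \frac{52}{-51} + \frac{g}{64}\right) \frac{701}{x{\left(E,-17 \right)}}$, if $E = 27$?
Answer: $- \frac{438125}{332928} \approx -1.316$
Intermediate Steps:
$x{\left(q,f \right)} = 60 - 6 q$ ($x{\left(q,f \right)} = - 6 \left(-10 + q\right) = 60 - 6 q$)
$\left(- \frac{52}{-51} + \frac{g}{64}\right) \frac{701}{x{\left(E,-17 \right)}} = \left(- \frac{52}{-51} - \frac{53}{64}\right) \frac{701}{60 - 162} = \left(\left(-52\right) \left(- \frac{1}{51}\right) - \frac{53}{64}\right) \frac{701}{60 - 162} = \left(\frac{52}{51} - \frac{53}{64}\right) \frac{701}{-102} = \frac{625 \cdot 701 \left(- \frac{1}{102}\right)}{3264} = \frac{625}{3264} \left(- \frac{701}{102}\right) = - \frac{438125}{332928}$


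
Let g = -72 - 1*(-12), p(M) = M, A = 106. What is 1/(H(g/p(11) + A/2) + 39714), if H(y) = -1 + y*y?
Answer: 121/5078802 ≈ 2.3825e-5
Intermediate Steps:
g = -60 (g = -72 + 12 = -60)
H(y) = -1 + y**2
1/(H(g/p(11) + A/2) + 39714) = 1/((-1 + (-60/11 + 106/2)**2) + 39714) = 1/((-1 + (-60*1/11 + 106*(1/2))**2) + 39714) = 1/((-1 + (-60/11 + 53)**2) + 39714) = 1/((-1 + (523/11)**2) + 39714) = 1/((-1 + 273529/121) + 39714) = 1/(273408/121 + 39714) = 1/(5078802/121) = 121/5078802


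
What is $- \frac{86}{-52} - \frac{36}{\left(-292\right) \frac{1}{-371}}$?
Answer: $- \frac{83675}{1898} \approx -44.086$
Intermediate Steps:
$- \frac{86}{-52} - \frac{36}{\left(-292\right) \frac{1}{-371}} = \left(-86\right) \left(- \frac{1}{52}\right) - \frac{36}{\left(-292\right) \left(- \frac{1}{371}\right)} = \frac{43}{26} - \frac{36}{\frac{292}{371}} = \frac{43}{26} - \frac{3339}{73} = - \frac{83675}{1898}$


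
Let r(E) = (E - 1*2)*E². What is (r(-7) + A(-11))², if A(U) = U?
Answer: 204304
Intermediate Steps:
r(E) = E²*(-2 + E) (r(E) = (E - 2)*E² = (-2 + E)*E² = E²*(-2 + E))
(r(-7) + A(-11))² = ((-7)²*(-2 - 7) - 11)² = (49*(-9) - 11)² = (-441 - 11)² = (-452)² = 204304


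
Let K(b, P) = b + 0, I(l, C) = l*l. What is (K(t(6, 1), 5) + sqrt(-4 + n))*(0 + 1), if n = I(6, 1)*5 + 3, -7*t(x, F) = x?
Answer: -6/7 + sqrt(179) ≈ 12.522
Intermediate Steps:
I(l, C) = l**2
t(x, F) = -x/7
K(b, P) = b
n = 183 (n = 6**2*5 + 3 = 36*5 + 3 = 180 + 3 = 183)
(K(t(6, 1), 5) + sqrt(-4 + n))*(0 + 1) = (-1/7*6 + sqrt(-4 + 183))*(0 + 1) = (-6/7 + sqrt(179))*1 = -6/7 + sqrt(179)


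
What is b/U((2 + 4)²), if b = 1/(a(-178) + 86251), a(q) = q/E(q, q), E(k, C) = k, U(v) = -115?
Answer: -1/9918980 ≈ -1.0082e-7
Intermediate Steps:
a(q) = 1 (a(q) = q/q = 1)
b = 1/86252 (b = 1/(1 + 86251) = 1/86252 ≈ 1.1594e-5)
b/U((2 + 4)²) = (1/86252)/(-115) = (1/86252)*(-1/115) = -1/9918980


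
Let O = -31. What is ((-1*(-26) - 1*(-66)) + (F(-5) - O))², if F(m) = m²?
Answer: 21904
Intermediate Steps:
((-1*(-26) - 1*(-66)) + (F(-5) - O))² = ((-1*(-26) - 1*(-66)) + ((-5)² - 1*(-31)))² = ((26 + 66) + (25 + 31))² = (92 + 56)² = 148² = 21904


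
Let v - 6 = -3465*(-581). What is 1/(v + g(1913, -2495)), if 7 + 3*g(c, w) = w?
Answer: 1/2012337 ≈ 4.9693e-7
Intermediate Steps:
g(c, w) = -7/3 + w/3
v = 2013171 (v = 6 - 3465*(-581) = 6 + 2013165 = 2013171)
1/(v + g(1913, -2495)) = 1/(2013171 + (-7/3 + (1/3)*(-2495))) = 1/(2013171 + (-7/3 - 2495/3)) = 1/(2013171 - 834) = 1/2012337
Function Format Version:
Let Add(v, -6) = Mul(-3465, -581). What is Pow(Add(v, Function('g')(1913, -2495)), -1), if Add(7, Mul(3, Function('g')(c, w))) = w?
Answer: Rational(1, 2012337) ≈ 4.9693e-7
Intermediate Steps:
Function('g')(c, w) = Add(Rational(-7, 3), Mul(Rational(1, 3), w))
v = 2013171 (v = Add(6, Mul(-3465, -581)) = Add(6, 2013165) = 2013171)
Pow(Add(v, Function('g')(1913, -2495)), -1) = Pow(Add(2013171, Add(Rational(-7, 3), Mul(Rational(1, 3), -2495))), -1) = Pow(Add(2013171, Add(Rational(-7, 3), Rational(-2495, 3))), -1) = Pow(Add(2013171, -834), -1) = Pow(2012337, -1) = Rational(1, 2012337)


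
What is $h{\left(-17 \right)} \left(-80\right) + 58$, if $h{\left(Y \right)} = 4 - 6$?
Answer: $218$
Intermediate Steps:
$h{\left(Y \right)} = -2$ ($h{\left(Y \right)} = 4 - 6 = -2$)
$h{\left(-17 \right)} \left(-80\right) + 58 = \left(-2\right) \left(-80\right) + 58 = 160 + 58 = 218$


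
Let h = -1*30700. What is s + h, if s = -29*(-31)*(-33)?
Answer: -60367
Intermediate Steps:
h = -30700
s = -29667 (s = 899*(-33) = -29667)
s + h = -29667 - 30700 = -60367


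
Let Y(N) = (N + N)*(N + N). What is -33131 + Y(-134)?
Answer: 38693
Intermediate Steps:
Y(N) = 4*N² (Y(N) = (2*N)*(2*N) = 4*N²)
-33131 + Y(-134) = -33131 + 4*(-134)² = -33131 + 4*17956 = -33131 + 71824 = 38693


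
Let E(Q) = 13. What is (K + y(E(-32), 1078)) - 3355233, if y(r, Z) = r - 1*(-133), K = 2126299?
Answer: -1228788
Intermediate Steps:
y(r, Z) = 133 + r (y(r, Z) = r + 133 = 133 + r)
(K + y(E(-32), 1078)) - 3355233 = (2126299 + (133 + 13)) - 3355233 = (2126299 + 146) - 3355233 = 2126445 - 3355233 = -1228788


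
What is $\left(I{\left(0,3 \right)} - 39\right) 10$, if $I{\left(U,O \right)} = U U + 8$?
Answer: $-310$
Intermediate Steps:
$I{\left(U,O \right)} = 8 + U^{2}$ ($I{\left(U,O \right)} = U^{2} + 8 = 8 + U^{2}$)
$\left(I{\left(0,3 \right)} - 39\right) 10 = \left(\left(8 + 0^{2}\right) - 39\right) 10 = \left(\left(8 + 0\right) - 39\right) 10 = \left(8 - 39\right) 10 = \left(-31\right) 10 = -310$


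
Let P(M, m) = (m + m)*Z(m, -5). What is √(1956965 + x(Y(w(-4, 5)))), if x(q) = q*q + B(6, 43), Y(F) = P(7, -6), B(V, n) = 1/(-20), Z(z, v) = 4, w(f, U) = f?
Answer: 3*√21769655/10 ≈ 1399.7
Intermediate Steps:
B(V, n) = -1/20
P(M, m) = 8*m (P(M, m) = (m + m)*4 = (2*m)*4 = 8*m)
Y(F) = -48 (Y(F) = 8*(-6) = -48)
x(q) = -1/20 + q² (x(q) = q*q - 1/20 = q² - 1/20 = -1/20 + q²)
√(1956965 + x(Y(w(-4, 5)))) = √(1956965 + (-1/20 + (-48)²)) = √(1956965 + (-1/20 + 2304)) = √(1956965 + 46079/20) = √(39185379/20) = 3*√21769655/10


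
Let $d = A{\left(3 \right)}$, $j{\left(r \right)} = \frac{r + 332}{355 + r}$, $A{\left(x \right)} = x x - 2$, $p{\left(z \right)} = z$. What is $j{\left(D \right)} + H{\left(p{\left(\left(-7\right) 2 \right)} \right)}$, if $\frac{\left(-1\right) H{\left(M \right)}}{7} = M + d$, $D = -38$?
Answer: $\frac{15827}{317} \approx 49.927$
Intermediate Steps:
$A{\left(x \right)} = -2 + x^{2}$ ($A{\left(x \right)} = x^{2} - 2 = -2 + x^{2}$)
$j{\left(r \right)} = \frac{332 + r}{355 + r}$
$d = 7$ ($d = -2 + 3^{2} = -2 + 9 = 7$)
$H{\left(M \right)} = -49 - 7 M$ ($H{\left(M \right)} = - 7 \left(M + 7\right) = - 7 \left(7 + M\right) = -49 - 7 M$)
$j{\left(D \right)} + H{\left(p{\left(\left(-7\right) 2 \right)} \right)} = \frac{332 - 38}{355 - 38} - \left(49 + 7 \left(\left(-7\right) 2\right)\right) = \frac{1}{317} \cdot 294 - -49 = \frac{1}{317} \cdot 294 + \left(-49 + 98\right) = \frac{294}{317} + 49 = \frac{15827}{317}$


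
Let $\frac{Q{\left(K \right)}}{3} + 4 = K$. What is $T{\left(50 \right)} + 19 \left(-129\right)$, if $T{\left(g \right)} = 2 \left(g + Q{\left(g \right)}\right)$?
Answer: $-2075$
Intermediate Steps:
$Q{\left(K \right)} = -12 + 3 K$
$T{\left(g \right)} = -24 + 8 g$ ($T{\left(g \right)} = 2 \left(g + \left(-12 + 3 g\right)\right) = 2 \left(-12 + 4 g\right) = -24 + 8 g$)
$T{\left(50 \right)} + 19 \left(-129\right) = \left(-24 + 8 \cdot 50\right) + 19 \left(-129\right) = \left(-24 + 400\right) - 2451 = 376 - 2451 = -2075$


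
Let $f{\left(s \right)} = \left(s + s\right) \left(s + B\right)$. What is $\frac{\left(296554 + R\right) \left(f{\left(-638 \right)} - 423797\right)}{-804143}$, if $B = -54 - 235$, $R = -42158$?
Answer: $- \frac{193100555780}{804143} \approx -2.4013 \cdot 10^{5}$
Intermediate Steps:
$B = -289$
$f{\left(s \right)} = 2 s \left(-289 + s\right)$ ($f{\left(s \right)} = \left(s + s\right) \left(s - 289\right) = 2 s \left(-289 + s\right)$)
$\frac{\left(296554 + R\right) \left(f{\left(-638 \right)} - 423797\right)}{-804143} = \frac{\left(296554 - 42158\right) \left(2 \left(-638\right) \left(-289 - 638\right) - 423797\right)}{-804143} = 254396 \left(2 \left(-638\right) \left(-927\right) - 423797\right) \left(- \frac{1}{804143}\right) = 254396 \left(1182852 - 423797\right) \left(- \frac{1}{804143}\right) = 254396 \cdot 759055 \left(- \frac{1}{804143}\right) = 193100555780 \left(- \frac{1}{804143}\right) = - \frac{193100555780}{804143}$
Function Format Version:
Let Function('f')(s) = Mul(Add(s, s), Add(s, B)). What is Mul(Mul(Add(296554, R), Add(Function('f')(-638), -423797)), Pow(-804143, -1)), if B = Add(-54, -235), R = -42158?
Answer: Rational(-193100555780, 804143) ≈ -2.4013e+5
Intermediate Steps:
B = -289
Function('f')(s) = Mul(2, s, Add(-289, s)) (Function('f')(s) = Mul(Add(s, s), Add(s, -289)) = Mul(Mul(2, s), Add(-289, s)) = Mul(2, s, Add(-289, s)))
Mul(Mul(Add(296554, R), Add(Function('f')(-638), -423797)), Pow(-804143, -1)) = Mul(Mul(Add(296554, -42158), Add(Mul(2, -638, Add(-289, -638)), -423797)), Pow(-804143, -1)) = Mul(Mul(254396, Add(Mul(2, -638, -927), -423797)), Rational(-1, 804143)) = Mul(Mul(254396, Add(1182852, -423797)), Rational(-1, 804143)) = Mul(Mul(254396, 759055), Rational(-1, 804143)) = Mul(193100555780, Rational(-1, 804143)) = Rational(-193100555780, 804143)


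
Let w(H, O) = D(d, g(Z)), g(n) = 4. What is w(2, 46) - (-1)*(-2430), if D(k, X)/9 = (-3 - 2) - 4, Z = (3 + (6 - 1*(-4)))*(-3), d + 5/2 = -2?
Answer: -2511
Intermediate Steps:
d = -9/2 (d = -5/2 - 2 = -9/2 ≈ -4.5000)
Z = -39 (Z = (3 + (6 + 4))*(-3) = (3 + 10)*(-3) = 13*(-3) = -39)
D(k, X) = -81 (D(k, X) = 9*((-3 - 2) - 4) = 9*(-5 - 4) = 9*(-9) = -81)
w(H, O) = -81
w(2, 46) - (-1)*(-2430) = -81 - (-1)*(-2430) = -81 - 1*2430 = -81 - 2430 = -2511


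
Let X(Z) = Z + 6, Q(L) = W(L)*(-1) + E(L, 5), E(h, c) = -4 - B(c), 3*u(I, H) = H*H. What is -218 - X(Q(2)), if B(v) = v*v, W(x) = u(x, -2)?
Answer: -581/3 ≈ -193.67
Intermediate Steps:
u(I, H) = H**2/3 (u(I, H) = (H*H)/3 = H**2/3)
W(x) = 4/3 (W(x) = (1/3)*(-2)**2 = (1/3)*4 = 4/3)
B(v) = v**2
E(h, c) = -4 - c**2
Q(L) = -91/3 (Q(L) = (4/3)*(-1) + (-4 - 1*5**2) = -4/3 + (-4 - 1*25) = -4/3 + (-4 - 25) = -4/3 - 29 = -91/3)
X(Z) = 6 + Z
-218 - X(Q(2)) = -218 - (6 - 91/3) = -218 - 1*(-73/3) = -218 + 73/3 = -581/3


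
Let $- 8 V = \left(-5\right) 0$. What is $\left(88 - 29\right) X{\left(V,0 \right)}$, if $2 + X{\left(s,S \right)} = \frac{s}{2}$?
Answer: $-118$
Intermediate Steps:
$V = 0$ ($V = - \frac{\left(-5\right) 0}{8} = \left(- \frac{1}{8}\right) 0 = 0$)
$X{\left(s,S \right)} = -2 + \frac{s}{2}$
$\left(88 - 29\right) X{\left(V,0 \right)} = \left(88 - 29\right) \left(-2 + \frac{1}{2} \cdot 0\right) = 59 \left(-2 + 0\right) = 59 \left(-2\right) = -118$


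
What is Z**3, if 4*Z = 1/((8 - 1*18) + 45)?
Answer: 1/2744000 ≈ 3.6443e-7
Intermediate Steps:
Z = 1/140 (Z = 1/(4*((8 - 1*18) + 45)) = 1/(4*((8 - 18) + 45)) = 1/(4*(-10 + 45)) = (1/4)/35 = (1/4)*(1/35) = 1/140 ≈ 0.0071429)
Z**3 = (1/140)**3 = 1/2744000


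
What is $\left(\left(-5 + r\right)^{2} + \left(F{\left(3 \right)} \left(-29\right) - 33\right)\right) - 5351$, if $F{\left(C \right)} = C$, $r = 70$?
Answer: $-1246$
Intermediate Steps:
$\left(\left(-5 + r\right)^{2} + \left(F{\left(3 \right)} \left(-29\right) - 33\right)\right) - 5351 = \left(\left(-5 + 70\right)^{2} + \left(3 \left(-29\right) - 33\right)\right) - 5351 = \left(65^{2} - 120\right) - 5351 = \left(4225 - 120\right) - 5351 = 4105 - 5351 = -1246$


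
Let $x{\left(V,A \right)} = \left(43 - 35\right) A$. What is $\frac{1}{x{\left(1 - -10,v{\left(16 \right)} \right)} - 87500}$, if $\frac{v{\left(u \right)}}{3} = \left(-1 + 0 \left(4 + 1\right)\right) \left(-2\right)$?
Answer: $- \frac{1}{87452} \approx -1.1435 \cdot 10^{-5}$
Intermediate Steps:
$v{\left(u \right)} = 6$ ($v{\left(u \right)} = 3 \left(-1 + 0 \left(4 + 1\right)\right) \left(-2\right) = 3 \left(-1 + 0 \cdot 5\right) \left(-2\right) = 3 \left(-1 + 0\right) \left(-2\right) = 3 \left(\left(-1\right) \left(-2\right)\right) = 3 \cdot 2 = 6$)
$x{\left(V,A \right)} = 8 A$
$\frac{1}{x{\left(1 - -10,v{\left(16 \right)} \right)} - 87500} = \frac{1}{8 \cdot 6 - 87500} = \frac{1}{48 - 87500} = \frac{1}{-87452} = - \frac{1}{87452}$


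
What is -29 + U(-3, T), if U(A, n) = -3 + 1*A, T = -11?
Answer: -35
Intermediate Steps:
U(A, n) = -3 + A
-29 + U(-3, T) = -29 + (-3 - 3) = -29 - 6 = -35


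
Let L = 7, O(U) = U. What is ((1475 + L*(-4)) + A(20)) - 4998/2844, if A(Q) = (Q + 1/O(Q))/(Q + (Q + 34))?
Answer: 507028337/350760 ≈ 1445.5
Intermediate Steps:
A(Q) = (Q + 1/Q)/(34 + 2*Q) (A(Q) = (Q + 1/Q)/(Q + (Q + 34)) = (Q + 1/Q)/(Q + (34 + Q)) = (Q + 1/Q)/(34 + 2*Q))
((1475 + L*(-4)) + A(20)) - 4998/2844 = ((1475 + 7*(-4)) + (½)*(1 + 20²)/(20*(17 + 20))) - 4998/2844 = ((1475 - 28) + (½)*(1/20)*(1 + 400)/37) - 4998/2844 = (1447 + (½)*(1/20)*(1/37)*401) - 1*833/474 = (1447 + 401/1480) - 833/474 = 2141961/1480 - 833/474 = 507028337/350760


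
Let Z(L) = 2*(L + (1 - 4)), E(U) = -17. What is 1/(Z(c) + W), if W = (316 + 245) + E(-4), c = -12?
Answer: 1/514 ≈ 0.0019455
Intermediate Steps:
W = 544 (W = (316 + 245) - 17 = 561 - 17 = 544)
Z(L) = -6 + 2*L (Z(L) = 2*(L - 3) = 2*(-3 + L) = -6 + 2*L)
1/(Z(c) + W) = 1/((-6 + 2*(-12)) + 544) = 1/((-6 - 24) + 544) = 1/(-30 + 544) = 1/514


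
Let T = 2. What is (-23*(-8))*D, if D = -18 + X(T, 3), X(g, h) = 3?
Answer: -2760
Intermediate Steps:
D = -15 (D = -18 + 3 = -15)
(-23*(-8))*D = -23*(-8)*(-15) = 184*(-15) = -2760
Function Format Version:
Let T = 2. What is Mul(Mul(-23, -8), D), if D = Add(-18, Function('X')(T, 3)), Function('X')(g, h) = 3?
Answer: -2760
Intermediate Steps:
D = -15 (D = Add(-18, 3) = -15)
Mul(Mul(-23, -8), D) = Mul(Mul(-23, -8), -15) = Mul(184, -15) = -2760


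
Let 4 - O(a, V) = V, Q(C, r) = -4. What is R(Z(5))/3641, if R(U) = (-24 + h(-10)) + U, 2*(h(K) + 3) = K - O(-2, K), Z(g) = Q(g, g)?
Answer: -43/3641 ≈ -0.011810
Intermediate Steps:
O(a, V) = 4 - V
Z(g) = -4
h(K) = -5 + K (h(K) = -3 + (K - (4 - K))/2 = -3 + (K + (-4 + K))/2 = -3 + (-4 + 2*K)/2 = -3 + (-2 + K) = -5 + K)
R(U) = -39 + U (R(U) = (-24 + (-5 - 10)) + U = (-24 - 15) + U = -39 + U)
R(Z(5))/3641 = (-39 - 4)/3641 = -43*1/3641 = -43/3641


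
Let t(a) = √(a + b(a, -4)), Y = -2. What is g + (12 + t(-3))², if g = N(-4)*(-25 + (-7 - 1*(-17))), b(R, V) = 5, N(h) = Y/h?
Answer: 277/2 + 24*√2 ≈ 172.44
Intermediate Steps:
N(h) = -2/h
t(a) = √(5 + a) (t(a) = √(a + 5) = √(5 + a))
g = -15/2 (g = (-2/(-4))*(-25 + (-7 - 1*(-17))) = (-2*(-¼))*(-25 + (-7 + 17)) = (-25 + 10)/2 = (½)*(-15) = -15/2 ≈ -7.5000)
g + (12 + t(-3))² = -15/2 + (12 + √(5 - 3))² = -15/2 + (12 + √2)²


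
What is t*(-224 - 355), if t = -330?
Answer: 191070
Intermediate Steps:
t*(-224 - 355) = -330*(-224 - 355) = -330*(-579) = 191070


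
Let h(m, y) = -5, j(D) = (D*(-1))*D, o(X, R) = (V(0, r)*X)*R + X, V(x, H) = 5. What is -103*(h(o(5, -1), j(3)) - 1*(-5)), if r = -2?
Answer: 0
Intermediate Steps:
o(X, R) = X + 5*R*X (o(X, R) = (5*X)*R + X = 5*R*X + X = X + 5*R*X)
j(D) = -D**2 (j(D) = (-D)*D = -D**2)
-103*(h(o(5, -1), j(3)) - 1*(-5)) = -103*(-5 - 1*(-5)) = -103*(-5 + 5) = -103*0 = 0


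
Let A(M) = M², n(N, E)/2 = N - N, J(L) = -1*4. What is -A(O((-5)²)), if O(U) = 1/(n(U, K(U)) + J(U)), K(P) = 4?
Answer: -1/16 ≈ -0.062500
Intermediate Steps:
J(L) = -4
n(N, E) = 0 (n(N, E) = 2*(N - N) = 2*0 = 0)
O(U) = -¼ (O(U) = 1/(0 - 4) = 1/(-4) = -¼)
-A(O((-5)²)) = -(-¼)² = -1*1/16 = -1/16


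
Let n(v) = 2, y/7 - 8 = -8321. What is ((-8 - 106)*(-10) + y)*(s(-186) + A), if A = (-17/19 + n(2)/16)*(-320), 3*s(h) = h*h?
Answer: -12767329188/19 ≈ -6.7197e+8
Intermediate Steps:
y = -58191 (y = 56 + 7*(-8321) = 56 - 58247 = -58191)
s(h) = h**2/3 (s(h) = (h*h)/3 = h**2/3)
A = 4680/19 (A = (-17/19 + 2/16)*(-320) = (-17*1/19 + 2*(1/16))*(-320) = (-17/19 + 1/8)*(-320) = -117/152*(-320) = 4680/19 ≈ 246.32)
((-8 - 106)*(-10) + y)*(s(-186) + A) = ((-8 - 106)*(-10) - 58191)*((1/3)*(-186)**2 + 4680/19) = (-114*(-10) - 58191)*((1/3)*34596 + 4680/19) = (1140 - 58191)*(11532 + 4680/19) = -57051*223788/19 = -12767329188/19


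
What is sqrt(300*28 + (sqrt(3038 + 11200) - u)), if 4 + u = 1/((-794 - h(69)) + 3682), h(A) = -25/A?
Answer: sqrt(333800934780943 + 119157882627*sqrt(1582))/199297 ≈ 92.322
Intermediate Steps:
u = -797119/199297 (u = -4 + 1/((-794 - (-25)/69) + 3682) = -4 + 1/((-794 - 1*(-25/69)) + 3682) = -4 + 1/((-794 + 25/69) + 3682) = -4 + 1/(-54761/69 + 3682) = -4 + 1/(199297/69) = -4 + 69/199297 = -797119/199297 ≈ -3.9997)
sqrt(300*28 + (sqrt(3038 + 11200) - u)) = sqrt(300*28 + (sqrt(3038 + 11200) - 1*(-797119/199297))) = sqrt(8400 + (sqrt(14238) + 797119/199297)) = sqrt(8400 + (3*sqrt(1582) + 797119/199297)) = sqrt(8400 + (797119/199297 + 3*sqrt(1582))) = sqrt(1674891919/199297 + 3*sqrt(1582))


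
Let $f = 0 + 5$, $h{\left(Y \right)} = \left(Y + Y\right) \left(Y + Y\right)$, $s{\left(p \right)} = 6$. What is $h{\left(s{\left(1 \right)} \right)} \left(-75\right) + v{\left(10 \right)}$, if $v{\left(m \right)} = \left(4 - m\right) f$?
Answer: $-10830$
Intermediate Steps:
$h{\left(Y \right)} = 4 Y^{2}$ ($h{\left(Y \right)} = 2 Y 2 Y = 4 Y^{2}$)
$f = 5$
$v{\left(m \right)} = 20 - 5 m$ ($v{\left(m \right)} = \left(4 - m\right) 5 = 20 - 5 m$)
$h{\left(s{\left(1 \right)} \right)} \left(-75\right) + v{\left(10 \right)} = 4 \cdot 6^{2} \left(-75\right) + \left(20 - 50\right) = 4 \cdot 36 \left(-75\right) + \left(20 - 50\right) = 144 \left(-75\right) - 30 = -10800 - 30 = -10830$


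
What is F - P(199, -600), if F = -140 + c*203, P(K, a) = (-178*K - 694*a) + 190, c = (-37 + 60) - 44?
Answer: -385571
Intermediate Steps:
c = -21 (c = 23 - 44 = -21)
P(K, a) = 190 - 694*a - 178*K (P(K, a) = (-694*a - 178*K) + 190 = 190 - 694*a - 178*K)
F = -4403 (F = -140 - 21*203 = -140 - 4263 = -4403)
F - P(199, -600) = -4403 - (190 - 694*(-600) - 178*199) = -4403 - (190 + 416400 - 35422) = -4403 - 1*381168 = -4403 - 381168 = -385571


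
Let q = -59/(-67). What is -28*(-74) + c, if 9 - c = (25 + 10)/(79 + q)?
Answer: 11135167/5352 ≈ 2080.6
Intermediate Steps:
q = 59/67 (q = -59*(-1/67) = 59/67 ≈ 0.88060)
c = 45823/5352 (c = 9 - (25 + 10)/(79 + 59/67) = 9 - 35/5352/67 = 9 - 35*67/5352 = 9 - 1*2345/5352 = 9 - 2345/5352 = 45823/5352 ≈ 8.5618)
-28*(-74) + c = -28*(-74) + 45823/5352 = 2072 + 45823/5352 = 11135167/5352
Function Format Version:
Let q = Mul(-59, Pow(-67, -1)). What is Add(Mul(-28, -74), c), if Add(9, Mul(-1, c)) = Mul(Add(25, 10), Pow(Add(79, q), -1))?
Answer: Rational(11135167, 5352) ≈ 2080.6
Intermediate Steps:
q = Rational(59, 67) (q = Mul(-59, Rational(-1, 67)) = Rational(59, 67) ≈ 0.88060)
c = Rational(45823, 5352) (c = Add(9, Mul(-1, Mul(Add(25, 10), Pow(Add(79, Rational(59, 67)), -1)))) = Add(9, Mul(-1, Mul(35, Pow(Rational(5352, 67), -1)))) = Add(9, Mul(-1, Mul(35, Rational(67, 5352)))) = Add(9, Mul(-1, Rational(2345, 5352))) = Add(9, Rational(-2345, 5352)) = Rational(45823, 5352) ≈ 8.5618)
Add(Mul(-28, -74), c) = Add(Mul(-28, -74), Rational(45823, 5352)) = Add(2072, Rational(45823, 5352)) = Rational(11135167, 5352)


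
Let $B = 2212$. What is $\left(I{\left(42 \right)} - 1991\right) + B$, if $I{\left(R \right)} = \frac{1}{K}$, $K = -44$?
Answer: $\frac{9723}{44} \approx 220.98$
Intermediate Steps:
$I{\left(R \right)} = - \frac{1}{44}$ ($I{\left(R \right)} = \frac{1}{-44} = - \frac{1}{44}$)
$\left(I{\left(42 \right)} - 1991\right) + B = \left(- \frac{1}{44} - 1991\right) + 2212 = - \frac{87605}{44} + 2212 = \frac{9723}{44}$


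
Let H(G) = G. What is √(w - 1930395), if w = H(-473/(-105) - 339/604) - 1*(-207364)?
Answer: I*√1732545230259165/31710 ≈ 1312.6*I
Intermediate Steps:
w = 13151274977/63420 (w = (-473/(-105) - 339/604) - 1*(-207364) = (-473*(-1/105) - 339*1/604) + 207364 = (473/105 - 339/604) + 207364 = 250097/63420 + 207364 = 13151274977/63420 ≈ 2.0737e+5)
√(w - 1930395) = √(13151274977/63420 - 1930395) = √(-109274375923/63420) = I*√1732545230259165/31710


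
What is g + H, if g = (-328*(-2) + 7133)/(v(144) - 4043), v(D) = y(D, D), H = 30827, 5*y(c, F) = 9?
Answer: 622851417/20206 ≈ 30825.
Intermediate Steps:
y(c, F) = 9/5 (y(c, F) = (⅕)*9 = 9/5)
v(D) = 9/5
g = -38945/20206 (g = (-328*(-2) + 7133)/(9/5 - 4043) = (656 + 7133)/(-20206/5) = 7789*(-5/20206) = -38945/20206 ≈ -1.9274)
g + H = -38945/20206 + 30827 = 622851417/20206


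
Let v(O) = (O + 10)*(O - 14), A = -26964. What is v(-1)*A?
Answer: 3640140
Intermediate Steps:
v(O) = (-14 + O)*(10 + O) (v(O) = (10 + O)*(-14 + O) = (-14 + O)*(10 + O))
v(-1)*A = (-140 + (-1)² - 4*(-1))*(-26964) = (-140 + 1 + 4)*(-26964) = -135*(-26964) = 3640140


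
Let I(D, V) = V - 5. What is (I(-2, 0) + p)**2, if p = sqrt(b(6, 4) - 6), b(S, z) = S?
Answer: 25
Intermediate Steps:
I(D, V) = -5 + V
p = 0 (p = sqrt(6 - 6) = sqrt(0) = 0)
(I(-2, 0) + p)**2 = ((-5 + 0) + 0)**2 = (-5 + 0)**2 = (-5)**2 = 25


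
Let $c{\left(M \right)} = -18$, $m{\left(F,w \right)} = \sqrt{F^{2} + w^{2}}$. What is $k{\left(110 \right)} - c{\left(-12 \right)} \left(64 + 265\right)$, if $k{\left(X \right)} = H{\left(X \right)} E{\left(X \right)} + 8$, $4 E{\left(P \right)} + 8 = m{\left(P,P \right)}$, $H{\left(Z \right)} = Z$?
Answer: $5710 + 3025 \sqrt{2} \approx 9988.0$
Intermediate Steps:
$E{\left(P \right)} = -2 + \frac{\sqrt{2} \sqrt{P^{2}}}{4}$ ($E{\left(P \right)} = -2 + \frac{\sqrt{P^{2} + P^{2}}}{4} = -2 + \frac{\sqrt{2 P^{2}}}{4} = -2 + \frac{\sqrt{2} \sqrt{P^{2}}}{4}$)
$k{\left(X \right)} = 8 + X \left(-2 + \frac{\sqrt{2} \sqrt{X^{2}}}{4}\right)$ ($k{\left(X \right)} = X \left(-2 + \frac{\sqrt{2} \sqrt{X^{2}}}{4}\right) + 8 = 8 + X \left(-2 + \frac{\sqrt{2} \sqrt{X^{2}}}{4}\right)$)
$k{\left(110 \right)} - c{\left(-12 \right)} \left(64 + 265\right) = \left(8 + \frac{1}{4} \cdot 110 \left(-8 + \sqrt{2} \sqrt{110^{2}}\right)\right) - - 18 \left(64 + 265\right) = \left(8 + \frac{1}{4} \cdot 110 \left(-8 + \sqrt{2} \sqrt{12100}\right)\right) - \left(-18\right) 329 = \left(8 + \frac{1}{4} \cdot 110 \left(-8 + \sqrt{2} \cdot 110\right)\right) - -5922 = \left(8 + \frac{1}{4} \cdot 110 \left(-8 + 110 \sqrt{2}\right)\right) + 5922 = \left(8 - \left(220 - 3025 \sqrt{2}\right)\right) + 5922 = \left(-212 + 3025 \sqrt{2}\right) + 5922 = 5710 + 3025 \sqrt{2}$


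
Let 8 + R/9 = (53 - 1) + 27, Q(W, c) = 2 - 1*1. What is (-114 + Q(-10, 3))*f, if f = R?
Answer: -72207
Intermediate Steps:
Q(W, c) = 1 (Q(W, c) = 2 - 1 = 1)
R = 639 (R = -72 + 9*((53 - 1) + 27) = -72 + 9*(52 + 27) = -72 + 9*79 = -72 + 711 = 639)
f = 639
(-114 + Q(-10, 3))*f = (-114 + 1)*639 = -113*639 = -72207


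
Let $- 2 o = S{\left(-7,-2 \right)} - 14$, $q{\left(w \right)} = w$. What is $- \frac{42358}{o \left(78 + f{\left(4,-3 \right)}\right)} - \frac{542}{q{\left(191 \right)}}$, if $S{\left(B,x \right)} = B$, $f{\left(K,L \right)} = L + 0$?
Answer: $- \frac{17034406}{300825} \approx -56.626$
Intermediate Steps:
$f{\left(K,L \right)} = L$
$o = \frac{21}{2}$ ($o = - \frac{-7 - 14}{2} = \left(- \frac{1}{2}\right) \left(-21\right) = \frac{21}{2} \approx 10.5$)
$- \frac{42358}{o \left(78 + f{\left(4,-3 \right)}\right)} - \frac{542}{q{\left(191 \right)}} = - \frac{42358}{\frac{21}{2} \left(78 - 3\right)} - \frac{542}{191} = - \frac{42358}{\frac{21}{2} \cdot 75} - \frac{542}{191} = - \frac{42358}{\frac{1575}{2}} - \frac{542}{191} = \left(-42358\right) \frac{2}{1575} - \frac{542}{191} = - \frac{84716}{1575} - \frac{542}{191} = - \frac{17034406}{300825}$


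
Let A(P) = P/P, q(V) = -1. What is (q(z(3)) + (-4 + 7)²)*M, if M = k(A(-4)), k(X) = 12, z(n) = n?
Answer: 96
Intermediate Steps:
A(P) = 1
M = 12
(q(z(3)) + (-4 + 7)²)*M = (-1 + (-4 + 7)²)*12 = (-1 + 3²)*12 = (-1 + 9)*12 = 8*12 = 96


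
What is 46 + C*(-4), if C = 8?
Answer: 14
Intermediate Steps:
46 + C*(-4) = 46 + 8*(-4) = 46 - 32 = 14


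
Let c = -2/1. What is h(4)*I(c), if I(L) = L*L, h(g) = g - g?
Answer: 0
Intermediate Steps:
h(g) = 0
c = -2 (c = -2*1 = -2)
I(L) = L²
h(4)*I(c) = 0*(-2)² = 0*4 = 0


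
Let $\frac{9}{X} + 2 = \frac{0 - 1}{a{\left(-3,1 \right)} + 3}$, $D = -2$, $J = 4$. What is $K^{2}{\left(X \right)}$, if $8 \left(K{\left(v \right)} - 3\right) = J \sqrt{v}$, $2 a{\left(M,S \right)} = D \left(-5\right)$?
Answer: $\frac{135}{17} + \frac{18 i \sqrt{34}}{17} \approx 7.9412 + 6.174 i$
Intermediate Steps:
$a{\left(M,S \right)} = 5$ ($a{\left(M,S \right)} = \frac{\left(-2\right) \left(-5\right)}{2} = \frac{1}{2} \cdot 10 = 5$)
$X = - \frac{72}{17}$ ($X = \frac{9}{-2 + \frac{0 - 1}{5 + 3}} = \frac{9}{-2 - \frac{1}{8}} = \frac{9}{- \frac{17}{8}} = 9 \left(- \frac{8}{17}\right) = - \frac{72}{17} \approx -4.2353$)
$K{\left(v \right)} = 3 + \frac{\sqrt{v}}{2}$ ($K{\left(v \right)} = 3 + \frac{4 \sqrt{v}}{8} = 3 + \frac{\sqrt{v}}{2}$)
$K^{2}{\left(X \right)} = \left(3 + \frac{\sqrt{- \frac{72}{17}}}{2}\right)^{2} = \left(3 + \frac{\frac{6}{17} i \sqrt{34}}{2}\right)^{2} = \left(3 + \frac{3 i \sqrt{34}}{17}\right)^{2}$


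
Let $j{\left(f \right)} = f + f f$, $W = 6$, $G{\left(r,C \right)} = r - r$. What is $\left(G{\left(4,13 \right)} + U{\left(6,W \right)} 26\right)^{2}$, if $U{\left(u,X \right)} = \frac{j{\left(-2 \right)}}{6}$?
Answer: $\frac{676}{9} \approx 75.111$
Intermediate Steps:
$G{\left(r,C \right)} = 0$
$j{\left(f \right)} = f + f^{2}$
$U{\left(u,X \right)} = \frac{1}{3}$ ($U{\left(u,X \right)} = \frac{\left(-2\right) \left(1 - 2\right)}{6} = \left(-2\right) \left(-1\right) \frac{1}{6} = 2 \cdot \frac{1}{6} = \frac{1}{3}$)
$\left(G{\left(4,13 \right)} + U{\left(6,W \right)} 26\right)^{2} = \left(0 + \frac{1}{3} \cdot 26\right)^{2} = \left(0 + \frac{26}{3}\right)^{2} = \left(\frac{26}{3}\right)^{2} = \frac{676}{9}$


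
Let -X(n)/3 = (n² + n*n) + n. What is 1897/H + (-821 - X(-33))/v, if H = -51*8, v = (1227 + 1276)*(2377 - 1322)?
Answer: -5007050993/1077391320 ≈ -4.6474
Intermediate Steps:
X(n) = -6*n² - 3*n (X(n) = -3*((n² + n*n) + n) = -3*((n² + n²) + n) = -3*(2*n² + n) = -3*(n + 2*n²) = -6*n² - 3*n)
v = 2640665 (v = 2503*1055 = 2640665)
H = -408
1897/H + (-821 - X(-33))/v = 1897/(-408) + (-821 - (-3)*(-33)*(1 + 2*(-33)))/2640665 = 1897*(-1/408) + (-821 - (-3)*(-33)*(1 - 66))*(1/2640665) = -1897/408 + (-821 - (-3)*(-33)*(-65))*(1/2640665) = -1897/408 + (-821 - 1*(-6435))*(1/2640665) = -1897/408 + (-821 + 6435)*(1/2640665) = -1897/408 + 5614*(1/2640665) = -1897/408 + 5614/2640665 = -5007050993/1077391320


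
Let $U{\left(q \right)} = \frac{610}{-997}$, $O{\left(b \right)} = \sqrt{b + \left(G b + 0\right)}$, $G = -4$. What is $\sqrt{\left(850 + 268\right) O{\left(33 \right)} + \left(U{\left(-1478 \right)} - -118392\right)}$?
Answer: $\frac{\sqrt{117682105358 + 3333906186 i \sqrt{11}}}{997} \approx 344.46 + 16.147 i$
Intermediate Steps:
$O{\left(b \right)} = \sqrt{3} \sqrt{- b}$ ($O{\left(b \right)} = \sqrt{b + \left(- 4 b + 0\right)} = \sqrt{b - 4 b} = \sqrt{- 3 b} = \sqrt{3} \sqrt{- b}$)
$U{\left(q \right)} = - \frac{610}{997}$ ($U{\left(q \right)} = 610 \left(- \frac{1}{997}\right) = - \frac{610}{997}$)
$\sqrt{\left(850 + 268\right) O{\left(33 \right)} + \left(U{\left(-1478 \right)} - -118392\right)} = \sqrt{\left(850 + 268\right) \sqrt{3} \sqrt{\left(-1\right) 33} - - \frac{118036214}{997}} = \sqrt{1118 \sqrt{3} \sqrt{-33} + \left(- \frac{610}{997} + 118392\right)} = \sqrt{1118 \sqrt{3} i \sqrt{33} + \frac{118036214}{997}} = \sqrt{1118 \cdot 3 i \sqrt{11} + \frac{118036214}{997}} = \sqrt{3354 i \sqrt{11} + \frac{118036214}{997}} = \sqrt{\frac{118036214}{997} + 3354 i \sqrt{11}}$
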